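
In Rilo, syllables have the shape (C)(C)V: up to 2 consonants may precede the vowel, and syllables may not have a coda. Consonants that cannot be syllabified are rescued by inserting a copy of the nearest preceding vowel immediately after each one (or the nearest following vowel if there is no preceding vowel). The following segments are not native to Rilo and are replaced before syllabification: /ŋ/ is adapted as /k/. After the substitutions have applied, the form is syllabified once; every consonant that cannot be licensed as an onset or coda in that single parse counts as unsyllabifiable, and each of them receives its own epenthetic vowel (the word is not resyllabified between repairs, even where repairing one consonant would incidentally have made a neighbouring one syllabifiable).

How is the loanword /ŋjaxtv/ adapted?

kjaxatava

Substitution: /ŋ/ → /k/, giving /kjaxtv/.
Under (C)(C)V, the unsyllabifiable consonants are /x/, /t/, /v/ (no codas are permitted; onsets may contain at most 2 consonants).
Inserting the epenthetic vowel yields /x/ → /xa/, /t/ → /ta/, /v/ → /va/.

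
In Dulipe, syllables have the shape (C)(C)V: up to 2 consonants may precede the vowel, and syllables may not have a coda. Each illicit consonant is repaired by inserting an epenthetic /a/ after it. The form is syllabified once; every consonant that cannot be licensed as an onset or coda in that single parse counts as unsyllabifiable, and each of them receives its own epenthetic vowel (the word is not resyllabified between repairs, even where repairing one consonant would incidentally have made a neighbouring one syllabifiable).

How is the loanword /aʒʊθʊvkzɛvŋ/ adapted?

Syllabifying with onset maximization leaves /v/, /v/, /ŋ/ stranded (no codas are permitted; onsets may contain at most 2 consonants).
Each unlicensed consonant becomes the onset of a new syllable: /v/ → /va/, /v/ → /va/, /ŋ/ → /ŋa/.

aʒʊθʊvakzɛvaŋa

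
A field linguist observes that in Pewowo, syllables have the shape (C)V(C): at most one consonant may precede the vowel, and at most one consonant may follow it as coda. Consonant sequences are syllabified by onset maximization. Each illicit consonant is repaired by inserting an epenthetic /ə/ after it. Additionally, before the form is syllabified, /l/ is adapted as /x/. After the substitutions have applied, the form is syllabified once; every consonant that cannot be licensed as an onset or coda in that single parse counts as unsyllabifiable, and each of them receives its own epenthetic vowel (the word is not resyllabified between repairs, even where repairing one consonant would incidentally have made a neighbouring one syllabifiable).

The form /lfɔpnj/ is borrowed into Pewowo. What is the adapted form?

Substitution: /l/ → /x/, giving /xfɔpnj/.
The consonants /x/, /n/, /j/ cannot be parsed into a legal (C)V(C) syllable (at most one coda consonant is licensed; onsets are limited to one consonant).
Each unlicensed consonant becomes the onset of a new syllable: /x/ → /xə/, /n/ → /nə/, /j/ → /jə/.

xəfɔpnəjə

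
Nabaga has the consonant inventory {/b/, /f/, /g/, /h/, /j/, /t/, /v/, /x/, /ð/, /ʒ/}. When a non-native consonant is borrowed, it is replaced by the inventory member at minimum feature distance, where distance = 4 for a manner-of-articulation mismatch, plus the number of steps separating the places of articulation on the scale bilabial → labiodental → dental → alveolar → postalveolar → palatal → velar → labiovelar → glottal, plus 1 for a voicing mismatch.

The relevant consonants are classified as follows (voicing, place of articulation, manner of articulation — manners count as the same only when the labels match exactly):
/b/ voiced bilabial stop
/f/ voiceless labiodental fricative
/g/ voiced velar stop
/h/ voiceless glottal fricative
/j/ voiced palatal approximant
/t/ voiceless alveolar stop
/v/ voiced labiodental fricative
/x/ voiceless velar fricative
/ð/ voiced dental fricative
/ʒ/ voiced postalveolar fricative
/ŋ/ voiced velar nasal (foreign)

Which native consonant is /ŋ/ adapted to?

g

/g/ is closest: manner differs (nasal→stop, +4), place distance 0 (velar→velar), same voicing; total 4. Next closest is /j/ at distance 5.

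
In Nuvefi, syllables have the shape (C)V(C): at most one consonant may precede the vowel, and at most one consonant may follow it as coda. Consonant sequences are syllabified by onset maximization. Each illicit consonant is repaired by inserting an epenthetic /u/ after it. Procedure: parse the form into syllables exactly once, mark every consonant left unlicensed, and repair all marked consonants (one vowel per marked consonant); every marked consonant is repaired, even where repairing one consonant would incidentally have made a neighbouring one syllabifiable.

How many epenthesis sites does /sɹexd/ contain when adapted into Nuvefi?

The unsyllabifiable consonants are /s/, /d/; each receives one epenthetic vowel.

2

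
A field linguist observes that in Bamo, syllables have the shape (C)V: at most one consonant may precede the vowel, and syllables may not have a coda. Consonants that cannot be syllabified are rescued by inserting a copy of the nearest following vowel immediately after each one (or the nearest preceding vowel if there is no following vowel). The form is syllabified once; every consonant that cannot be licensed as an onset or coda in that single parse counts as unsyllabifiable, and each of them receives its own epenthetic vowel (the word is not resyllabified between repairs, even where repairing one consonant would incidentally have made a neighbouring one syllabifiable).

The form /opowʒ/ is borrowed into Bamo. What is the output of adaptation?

opowoʒo

Syllabifying with onset maximization leaves /w/, /ʒ/ stranded (no codas are permitted; onsets are limited to one consonant).
Inserting the epenthetic vowel yields /w/ → /wo/, /ʒ/ → /ʒo/.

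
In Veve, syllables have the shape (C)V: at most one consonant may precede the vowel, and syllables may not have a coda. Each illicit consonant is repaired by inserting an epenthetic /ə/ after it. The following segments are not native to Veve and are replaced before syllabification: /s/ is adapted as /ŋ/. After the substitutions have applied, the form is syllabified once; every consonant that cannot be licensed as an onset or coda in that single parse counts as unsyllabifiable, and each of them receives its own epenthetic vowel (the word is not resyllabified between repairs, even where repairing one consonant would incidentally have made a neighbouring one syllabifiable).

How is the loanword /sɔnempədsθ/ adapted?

Substitution: /s/ → /ŋ/, giving /ŋɔnempədŋθ/.
The consonants /m/, /d/, /ŋ/, /θ/ cannot be parsed into a legal (C)V syllable (no codas are permitted; onsets are limited to one consonant).
Inserting the epenthetic vowel yields /m/ → /mə/, /d/ → /də/, /ŋ/ → /ŋə/, /θ/ → /θə/.

ŋɔneməpədəŋəθə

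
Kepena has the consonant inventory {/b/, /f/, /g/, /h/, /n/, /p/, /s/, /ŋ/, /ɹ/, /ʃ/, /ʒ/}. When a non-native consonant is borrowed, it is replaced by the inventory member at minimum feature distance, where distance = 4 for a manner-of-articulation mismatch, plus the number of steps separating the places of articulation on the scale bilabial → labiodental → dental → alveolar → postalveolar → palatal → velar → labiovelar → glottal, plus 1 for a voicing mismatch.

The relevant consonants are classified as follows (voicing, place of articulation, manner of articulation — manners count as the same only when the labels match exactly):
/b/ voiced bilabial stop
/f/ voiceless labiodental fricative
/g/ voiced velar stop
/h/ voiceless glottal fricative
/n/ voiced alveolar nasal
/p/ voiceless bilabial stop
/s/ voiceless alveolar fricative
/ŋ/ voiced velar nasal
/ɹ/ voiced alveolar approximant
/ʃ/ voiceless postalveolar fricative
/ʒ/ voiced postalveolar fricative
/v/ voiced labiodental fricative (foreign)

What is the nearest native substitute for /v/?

f

/f/ is closest: same manner (fricative), place distance 0 (labiodental→labiodental), voicing differs (+1); total 1. Next closest is /s/ at distance 3.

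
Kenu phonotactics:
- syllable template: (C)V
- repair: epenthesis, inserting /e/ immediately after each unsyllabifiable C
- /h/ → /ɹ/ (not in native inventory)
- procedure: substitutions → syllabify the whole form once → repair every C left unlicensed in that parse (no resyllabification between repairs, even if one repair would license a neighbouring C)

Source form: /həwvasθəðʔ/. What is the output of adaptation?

ɹəwevaseθəðeʔe

Substitution: /h/ → /ɹ/, giving /ɹəwvasθəðʔ/.
Under (C)V, the unsyllabifiable consonants are /w/, /s/, /ð/, /ʔ/ (no codas are permitted; onsets are limited to one consonant).
Each unlicensed consonant becomes the onset of a new syllable: /w/ → /we/, /s/ → /se/, /ð/ → /ðe/, /ʔ/ → /ʔe/.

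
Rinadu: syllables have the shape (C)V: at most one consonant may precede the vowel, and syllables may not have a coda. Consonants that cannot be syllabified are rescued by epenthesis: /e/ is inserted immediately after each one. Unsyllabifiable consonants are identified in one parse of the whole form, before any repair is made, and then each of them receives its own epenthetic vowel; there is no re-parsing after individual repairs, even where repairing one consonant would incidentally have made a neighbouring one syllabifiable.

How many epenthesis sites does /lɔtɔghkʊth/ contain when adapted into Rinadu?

4

The unsyllabifiable consonants are /g/, /h/, /t/, /h/; each receives one epenthetic vowel.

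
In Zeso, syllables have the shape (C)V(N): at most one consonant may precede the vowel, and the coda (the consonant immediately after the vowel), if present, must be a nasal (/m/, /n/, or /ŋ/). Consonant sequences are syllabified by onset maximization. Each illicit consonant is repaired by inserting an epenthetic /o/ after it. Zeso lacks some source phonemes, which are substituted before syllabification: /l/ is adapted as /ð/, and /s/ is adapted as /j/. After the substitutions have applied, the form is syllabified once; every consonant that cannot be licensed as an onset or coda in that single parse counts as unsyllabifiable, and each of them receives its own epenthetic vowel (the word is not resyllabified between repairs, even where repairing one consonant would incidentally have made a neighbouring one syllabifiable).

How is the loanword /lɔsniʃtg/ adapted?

ðɔjoniʃotogo

Substitution: /l/ → /ð/, /s/ → /j/, giving /ðɔjniʃtg/.
Under (C)V(N), the unsyllabifiable consonants are /j/, /ʃ/, /t/, /g/ (only a nasal (/m/, /n/, or /ŋ/) is licensed in coda position; onsets are limited to one consonant).
Epenthesis after each stranded consonant: /j/ → /jo/, /ʃ/ → /ʃo/, /t/ → /to/, /g/ → /go/.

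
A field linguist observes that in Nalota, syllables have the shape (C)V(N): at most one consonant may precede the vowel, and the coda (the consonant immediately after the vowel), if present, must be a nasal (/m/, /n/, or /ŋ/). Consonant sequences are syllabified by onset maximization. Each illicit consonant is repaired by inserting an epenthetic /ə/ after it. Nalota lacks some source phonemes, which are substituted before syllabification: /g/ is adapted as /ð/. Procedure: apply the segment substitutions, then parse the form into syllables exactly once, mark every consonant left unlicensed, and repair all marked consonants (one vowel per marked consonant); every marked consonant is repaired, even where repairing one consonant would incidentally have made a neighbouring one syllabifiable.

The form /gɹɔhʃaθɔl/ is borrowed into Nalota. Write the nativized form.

ðəɹɔhəʃaθɔlə

Substitution: /g/ → /ð/, giving /ðɹɔhʃaθɔl/.
The consonants /ð/, /h/, /l/ cannot be parsed into a legal (C)V(N) syllable (only a nasal (/m/, /n/, or /ŋ/) is licensed in coda position; onsets are limited to one consonant).
Each unlicensed consonant becomes the onset of a new syllable: /ð/ → /ðə/, /h/ → /hə/, /l/ → /lə/.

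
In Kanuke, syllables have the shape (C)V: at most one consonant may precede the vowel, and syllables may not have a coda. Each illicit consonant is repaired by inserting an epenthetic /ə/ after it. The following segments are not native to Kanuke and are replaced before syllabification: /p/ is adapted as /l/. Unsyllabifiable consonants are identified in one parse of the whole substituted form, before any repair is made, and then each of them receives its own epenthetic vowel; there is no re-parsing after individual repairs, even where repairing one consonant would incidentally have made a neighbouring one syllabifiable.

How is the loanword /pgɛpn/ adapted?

Substitution: /p/ → /l/, giving /lgɛln/.
The consonants /l/, /l/, /n/ cannot be parsed into a legal (C)V syllable (no codas are permitted; onsets are limited to one consonant).
Each unlicensed consonant becomes the onset of a new syllable: /l/ → /lə/, /l/ → /lə/, /n/ → /nə/.

ləgɛlənə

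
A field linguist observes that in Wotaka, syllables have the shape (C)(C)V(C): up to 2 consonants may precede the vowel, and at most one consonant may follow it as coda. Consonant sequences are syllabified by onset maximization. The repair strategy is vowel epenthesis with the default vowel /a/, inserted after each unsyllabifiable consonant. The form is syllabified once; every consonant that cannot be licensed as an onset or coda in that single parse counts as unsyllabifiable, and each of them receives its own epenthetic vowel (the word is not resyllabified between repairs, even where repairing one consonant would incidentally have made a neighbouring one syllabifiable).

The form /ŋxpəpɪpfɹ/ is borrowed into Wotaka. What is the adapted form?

Syllabifying with onset maximization leaves /ŋ/, /f/, /ɹ/ stranded (at most one coda consonant is licensed; onsets may contain at most 2 consonants).
Epenthesis after each stranded consonant: /ŋ/ → /ŋa/, /f/ → /fa/, /ɹ/ → /ɹa/.

ŋaxpəpɪpfaɹa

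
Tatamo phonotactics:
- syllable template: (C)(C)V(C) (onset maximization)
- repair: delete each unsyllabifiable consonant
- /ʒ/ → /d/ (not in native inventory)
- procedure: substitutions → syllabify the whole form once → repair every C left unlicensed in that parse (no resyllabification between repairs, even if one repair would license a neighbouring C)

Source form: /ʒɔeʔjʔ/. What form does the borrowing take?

Substitution: /ʒ/ → /d/, giving /dɔeʔjʔ/.
The consonants /j/, /ʔ/ cannot be parsed into a legal (C)(C)V(C) syllable (at most one coda consonant is licensed; onsets may contain at most 2 consonants).
Each unlicensed consonant is deleted: /j/, /ʔ/.

dɔeʔ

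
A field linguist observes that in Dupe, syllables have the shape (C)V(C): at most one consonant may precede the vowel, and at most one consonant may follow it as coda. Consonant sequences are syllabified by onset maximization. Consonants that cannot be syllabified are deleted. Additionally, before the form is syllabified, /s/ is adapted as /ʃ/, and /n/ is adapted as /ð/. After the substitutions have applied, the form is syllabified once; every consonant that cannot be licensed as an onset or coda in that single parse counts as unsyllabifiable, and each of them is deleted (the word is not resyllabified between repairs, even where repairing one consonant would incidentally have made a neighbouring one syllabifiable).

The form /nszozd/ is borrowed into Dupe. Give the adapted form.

zoz

Substitution: /n/ → /ð/, /s/ → /ʃ/, giving /ðʃzozd/.
Under (C)V(C), the unsyllabifiable consonants are /ð/, /ʃ/, /d/ (at most one coda consonant is licensed; onsets are limited to one consonant).
Deleting the stranded consonants removes /ð/, /ʃ/, /d/.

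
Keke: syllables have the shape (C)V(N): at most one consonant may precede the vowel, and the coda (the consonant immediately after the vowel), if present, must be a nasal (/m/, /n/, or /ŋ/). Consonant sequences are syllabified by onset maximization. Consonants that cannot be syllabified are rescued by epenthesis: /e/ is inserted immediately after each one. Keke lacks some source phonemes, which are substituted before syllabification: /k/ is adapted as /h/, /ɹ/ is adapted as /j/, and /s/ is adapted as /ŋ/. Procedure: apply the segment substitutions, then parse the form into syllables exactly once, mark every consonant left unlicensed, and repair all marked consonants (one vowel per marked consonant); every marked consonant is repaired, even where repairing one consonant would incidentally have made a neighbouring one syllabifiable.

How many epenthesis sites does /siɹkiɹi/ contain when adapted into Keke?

After substitution the input is /ŋijhiji/.
The unsyllabifiable consonants are /j/; each receives one epenthetic vowel.

1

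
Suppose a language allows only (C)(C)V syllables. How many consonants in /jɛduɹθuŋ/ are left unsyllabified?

Syllabifying with onset maximization leaves /ŋ/ stranded (no codas are permitted; onsets may contain at most 2 consonants).

1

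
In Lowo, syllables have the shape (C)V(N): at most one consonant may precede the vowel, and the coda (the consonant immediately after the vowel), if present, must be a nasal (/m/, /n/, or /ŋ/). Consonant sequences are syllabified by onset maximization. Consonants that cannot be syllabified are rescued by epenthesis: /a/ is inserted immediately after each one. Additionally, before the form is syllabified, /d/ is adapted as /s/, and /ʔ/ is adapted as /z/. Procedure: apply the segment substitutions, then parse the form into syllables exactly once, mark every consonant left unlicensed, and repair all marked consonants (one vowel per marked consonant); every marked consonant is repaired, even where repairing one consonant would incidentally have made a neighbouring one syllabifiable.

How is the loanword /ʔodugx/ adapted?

Substitution: /ʔ/ → /z/, /d/ → /s/, giving /zosugx/.
The consonants /g/, /x/ cannot be parsed into a legal (C)V(N) syllable (only a nasal (/m/, /n/, or /ŋ/) is licensed in coda position; onsets are limited to one consonant).
Inserting the epenthetic vowel yields /g/ → /ga/, /x/ → /xa/.

zosugaxa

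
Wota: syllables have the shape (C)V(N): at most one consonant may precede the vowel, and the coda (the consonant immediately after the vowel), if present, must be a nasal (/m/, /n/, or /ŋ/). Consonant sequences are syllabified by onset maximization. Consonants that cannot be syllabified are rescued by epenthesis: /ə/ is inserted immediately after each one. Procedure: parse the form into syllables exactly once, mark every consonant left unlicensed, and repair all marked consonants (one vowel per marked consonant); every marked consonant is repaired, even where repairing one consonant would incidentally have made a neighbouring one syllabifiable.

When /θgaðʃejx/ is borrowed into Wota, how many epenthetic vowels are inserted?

The unsyllabifiable consonants are /θ/, /ð/, /j/, /x/; each receives one epenthetic vowel.

4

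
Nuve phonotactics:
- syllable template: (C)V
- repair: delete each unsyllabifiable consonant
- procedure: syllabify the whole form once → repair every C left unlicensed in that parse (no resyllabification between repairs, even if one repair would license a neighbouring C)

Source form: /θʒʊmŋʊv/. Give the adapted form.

The consonants /θ/, /m/, /v/ cannot be parsed into a legal (C)V syllable (no codas are permitted; onsets are limited to one consonant).
Deletion applies to /θ/, /m/, /v/.

ʒʊŋʊ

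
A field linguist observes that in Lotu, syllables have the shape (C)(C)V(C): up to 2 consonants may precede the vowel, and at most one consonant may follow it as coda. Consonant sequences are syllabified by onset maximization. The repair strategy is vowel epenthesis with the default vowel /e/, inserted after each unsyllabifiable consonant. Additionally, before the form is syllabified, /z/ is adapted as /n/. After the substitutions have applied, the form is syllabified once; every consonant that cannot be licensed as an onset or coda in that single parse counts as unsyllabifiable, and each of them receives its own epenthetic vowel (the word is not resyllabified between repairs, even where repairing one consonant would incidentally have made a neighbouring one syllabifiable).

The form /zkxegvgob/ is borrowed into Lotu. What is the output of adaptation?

nekxegvgob

Substitution: /z/ → /n/, giving /nkxegvgob/.
The consonants /n/ cannot be parsed into a legal (C)(C)V(C) syllable (at most one coda consonant is licensed; onsets may contain at most 2 consonants).
Epenthesis after each stranded consonant: /n/ → /ne/.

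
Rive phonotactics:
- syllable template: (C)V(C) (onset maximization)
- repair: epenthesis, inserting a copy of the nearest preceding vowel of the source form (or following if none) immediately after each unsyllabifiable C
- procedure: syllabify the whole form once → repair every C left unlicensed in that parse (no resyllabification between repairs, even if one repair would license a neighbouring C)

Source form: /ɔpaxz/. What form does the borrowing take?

Syllabifying with onset maximization leaves /z/ stranded (at most one coda consonant is licensed; onsets are limited to one consonant).
Inserting the epenthetic vowel yields /z/ → /za/.

ɔpaxza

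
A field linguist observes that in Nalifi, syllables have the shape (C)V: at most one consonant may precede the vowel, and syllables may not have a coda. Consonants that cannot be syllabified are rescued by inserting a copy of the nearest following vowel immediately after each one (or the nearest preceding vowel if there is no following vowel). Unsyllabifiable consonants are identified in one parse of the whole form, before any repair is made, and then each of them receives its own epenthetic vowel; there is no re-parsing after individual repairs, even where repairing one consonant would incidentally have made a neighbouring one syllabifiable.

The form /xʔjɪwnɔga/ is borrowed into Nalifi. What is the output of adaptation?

xɪʔɪjɪwɔnɔga

Syllabifying with onset maximization leaves /x/, /ʔ/, /w/ stranded (no codas are permitted; onsets are limited to one consonant).
Inserting the epenthetic vowel yields /x/ → /xɪ/, /ʔ/ → /ʔɪ/, /w/ → /wɔ/.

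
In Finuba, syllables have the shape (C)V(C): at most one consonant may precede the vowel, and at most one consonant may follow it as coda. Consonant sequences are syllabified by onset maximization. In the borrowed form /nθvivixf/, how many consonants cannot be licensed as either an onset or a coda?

The consonants /n/, /θ/, /f/ cannot be parsed into a legal (C)V(C) syllable (at most one coda consonant is licensed; onsets are limited to one consonant).

3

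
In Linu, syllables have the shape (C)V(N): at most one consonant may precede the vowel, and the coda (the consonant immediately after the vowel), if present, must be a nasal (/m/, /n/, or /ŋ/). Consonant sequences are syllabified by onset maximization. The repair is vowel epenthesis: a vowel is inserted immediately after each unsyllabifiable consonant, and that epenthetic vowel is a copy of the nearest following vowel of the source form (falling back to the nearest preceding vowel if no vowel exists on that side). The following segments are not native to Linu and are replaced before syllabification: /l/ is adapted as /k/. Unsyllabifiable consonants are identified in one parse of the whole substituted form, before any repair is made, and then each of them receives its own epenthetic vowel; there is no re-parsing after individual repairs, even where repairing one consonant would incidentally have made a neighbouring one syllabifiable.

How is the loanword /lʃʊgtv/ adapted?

kʊʃʊgʊtʊvʊ

Substitution: /l/ → /k/, giving /kʃʊgtv/.
Syllabifying with onset maximization leaves /k/, /g/, /t/, /v/ stranded (only a nasal (/m/, /n/, or /ŋ/) is licensed in coda position; onsets are limited to one consonant).
Inserting the epenthetic vowel yields /k/ → /kʊ/, /g/ → /gʊ/, /t/ → /tʊ/, /v/ → /vʊ/.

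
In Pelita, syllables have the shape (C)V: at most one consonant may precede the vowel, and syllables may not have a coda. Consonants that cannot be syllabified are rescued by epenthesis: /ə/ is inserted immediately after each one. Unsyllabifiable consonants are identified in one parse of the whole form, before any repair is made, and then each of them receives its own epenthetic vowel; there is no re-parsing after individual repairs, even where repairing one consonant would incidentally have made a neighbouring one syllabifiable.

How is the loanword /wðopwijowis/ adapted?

Under (C)V, the unsyllabifiable consonants are /w/, /p/, /s/ (no codas are permitted; onsets are limited to one consonant).
Epenthesis after each stranded consonant: /w/ → /wə/, /p/ → /pə/, /s/ → /sə/.

wəðopəwijowisə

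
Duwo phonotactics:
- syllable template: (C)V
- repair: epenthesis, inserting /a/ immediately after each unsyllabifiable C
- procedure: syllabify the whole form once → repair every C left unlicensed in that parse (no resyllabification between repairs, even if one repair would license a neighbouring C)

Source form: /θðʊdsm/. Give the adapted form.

θaðʊdasama

The consonants /θ/, /d/, /s/, /m/ cannot be parsed into a legal (C)V syllable (no codas are permitted; onsets are limited to one consonant).
Each unlicensed consonant becomes the onset of a new syllable: /θ/ → /θa/, /d/ → /da/, /s/ → /sa/, /m/ → /ma/.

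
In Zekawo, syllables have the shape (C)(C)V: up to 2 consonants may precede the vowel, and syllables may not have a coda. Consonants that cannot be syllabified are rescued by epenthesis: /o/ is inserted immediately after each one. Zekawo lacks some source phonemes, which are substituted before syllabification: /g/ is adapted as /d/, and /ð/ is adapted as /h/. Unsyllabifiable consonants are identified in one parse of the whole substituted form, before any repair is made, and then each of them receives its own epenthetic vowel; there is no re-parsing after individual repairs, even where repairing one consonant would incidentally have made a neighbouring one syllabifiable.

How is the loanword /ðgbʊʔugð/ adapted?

hodbʊʔudoho

Substitution: /ð/ → /h/, /g/ → /d/, giving /hdbʊʔudh/.
Under (C)(C)V, the unsyllabifiable consonants are /h/, /d/, /h/ (no codas are permitted; onsets may contain at most 2 consonants).
Epenthesis after each stranded consonant: /h/ → /ho/, /d/ → /do/, /h/ → /ho/.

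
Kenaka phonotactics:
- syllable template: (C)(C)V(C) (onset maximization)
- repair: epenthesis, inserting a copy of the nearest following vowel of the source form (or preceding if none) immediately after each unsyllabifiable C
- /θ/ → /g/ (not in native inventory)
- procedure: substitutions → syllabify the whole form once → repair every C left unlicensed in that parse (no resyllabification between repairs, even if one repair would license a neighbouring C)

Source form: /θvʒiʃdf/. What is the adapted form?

Substitution: /θ/ → /g/, giving /gvʒiʃdf/.
Syllabifying with onset maximization leaves /g/, /d/, /f/ stranded (at most one coda consonant is licensed; onsets may contain at most 2 consonants).
Epenthesis after each stranded consonant: /g/ → /gi/, /d/ → /di/, /f/ → /fi/.

givʒiʃdifi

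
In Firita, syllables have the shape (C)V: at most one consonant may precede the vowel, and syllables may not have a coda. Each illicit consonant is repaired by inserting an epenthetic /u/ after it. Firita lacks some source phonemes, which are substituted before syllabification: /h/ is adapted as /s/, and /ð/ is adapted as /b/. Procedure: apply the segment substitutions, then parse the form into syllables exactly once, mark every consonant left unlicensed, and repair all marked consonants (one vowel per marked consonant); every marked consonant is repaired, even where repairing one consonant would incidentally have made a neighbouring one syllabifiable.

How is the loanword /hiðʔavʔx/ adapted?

sibuʔavuʔuxu

Substitution: /h/ → /s/, /ð/ → /b/, giving /sibʔavʔx/.
Under (C)V, the unsyllabifiable consonants are /b/, /v/, /ʔ/, /x/ (no codas are permitted; onsets are limited to one consonant).
Each unlicensed consonant becomes the onset of a new syllable: /b/ → /bu/, /v/ → /vu/, /ʔ/ → /ʔu/, /x/ → /xu/.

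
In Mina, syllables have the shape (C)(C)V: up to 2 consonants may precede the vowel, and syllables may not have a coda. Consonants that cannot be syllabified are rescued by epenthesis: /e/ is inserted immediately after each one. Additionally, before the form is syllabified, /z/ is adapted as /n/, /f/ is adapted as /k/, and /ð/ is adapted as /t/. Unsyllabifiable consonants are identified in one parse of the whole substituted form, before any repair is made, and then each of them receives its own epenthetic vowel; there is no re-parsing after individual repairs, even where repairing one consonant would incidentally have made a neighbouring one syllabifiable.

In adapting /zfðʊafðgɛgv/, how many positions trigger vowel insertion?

After substitution the input is /nktʊaktgɛgv/.
The unsyllabifiable consonants are /n/, /k/, /g/, /v/; each receives one epenthetic vowel.

4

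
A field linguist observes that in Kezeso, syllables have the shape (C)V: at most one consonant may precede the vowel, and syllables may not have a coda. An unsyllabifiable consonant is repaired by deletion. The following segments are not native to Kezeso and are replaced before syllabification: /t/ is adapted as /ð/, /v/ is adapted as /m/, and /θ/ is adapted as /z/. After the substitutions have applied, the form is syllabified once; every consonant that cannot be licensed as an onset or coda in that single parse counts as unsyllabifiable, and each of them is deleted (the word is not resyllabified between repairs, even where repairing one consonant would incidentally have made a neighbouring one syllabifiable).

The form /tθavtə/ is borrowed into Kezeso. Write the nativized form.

Substitution: /t/ → /ð/, /θ/ → /z/, /v/ → /m/, giving /ðzamðə/.
The consonants /ð/, /m/ cannot be parsed into a legal (C)V syllable (no codas are permitted; onsets are limited to one consonant).
Deleting the stranded consonants removes /ð/, /m/.

zaðə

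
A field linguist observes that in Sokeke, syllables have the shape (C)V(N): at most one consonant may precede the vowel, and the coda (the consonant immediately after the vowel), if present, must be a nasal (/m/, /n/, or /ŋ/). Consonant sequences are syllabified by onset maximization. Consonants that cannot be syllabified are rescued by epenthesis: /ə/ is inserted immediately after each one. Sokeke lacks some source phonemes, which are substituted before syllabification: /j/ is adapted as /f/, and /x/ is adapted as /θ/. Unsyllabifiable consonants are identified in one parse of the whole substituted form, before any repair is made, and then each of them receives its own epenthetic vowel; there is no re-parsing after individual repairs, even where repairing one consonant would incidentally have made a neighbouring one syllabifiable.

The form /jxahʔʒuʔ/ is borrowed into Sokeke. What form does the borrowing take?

fəθahəʔəʒuʔə

Substitution: /j/ → /f/, /x/ → /θ/, giving /fθahʔʒuʔ/.
Syllabifying with onset maximization leaves /f/, /h/, /ʔ/, /ʔ/ stranded (only a nasal (/m/, /n/, or /ŋ/) is licensed in coda position; onsets are limited to one consonant).
Inserting the epenthetic vowel yields /f/ → /fə/, /h/ → /hə/, /ʔ/ → /ʔə/, /ʔ/ → /ʔə/.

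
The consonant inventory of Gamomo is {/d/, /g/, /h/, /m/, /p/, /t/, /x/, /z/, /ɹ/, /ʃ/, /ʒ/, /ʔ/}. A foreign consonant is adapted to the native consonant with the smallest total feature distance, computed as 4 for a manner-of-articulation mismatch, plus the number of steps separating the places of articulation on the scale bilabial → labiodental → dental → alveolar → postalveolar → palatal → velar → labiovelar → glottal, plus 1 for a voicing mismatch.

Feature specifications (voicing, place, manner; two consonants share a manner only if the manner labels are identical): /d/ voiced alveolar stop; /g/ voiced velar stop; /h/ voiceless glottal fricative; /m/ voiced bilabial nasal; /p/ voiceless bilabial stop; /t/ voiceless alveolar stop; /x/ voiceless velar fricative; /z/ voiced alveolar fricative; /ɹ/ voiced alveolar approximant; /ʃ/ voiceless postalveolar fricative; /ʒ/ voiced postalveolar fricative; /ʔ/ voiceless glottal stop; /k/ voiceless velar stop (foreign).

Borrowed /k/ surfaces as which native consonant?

/g/ is closest: same manner (stop), place distance 0 (velar→velar), voicing differs (+1); total 1. Next closest is /ʔ/ at distance 2.

g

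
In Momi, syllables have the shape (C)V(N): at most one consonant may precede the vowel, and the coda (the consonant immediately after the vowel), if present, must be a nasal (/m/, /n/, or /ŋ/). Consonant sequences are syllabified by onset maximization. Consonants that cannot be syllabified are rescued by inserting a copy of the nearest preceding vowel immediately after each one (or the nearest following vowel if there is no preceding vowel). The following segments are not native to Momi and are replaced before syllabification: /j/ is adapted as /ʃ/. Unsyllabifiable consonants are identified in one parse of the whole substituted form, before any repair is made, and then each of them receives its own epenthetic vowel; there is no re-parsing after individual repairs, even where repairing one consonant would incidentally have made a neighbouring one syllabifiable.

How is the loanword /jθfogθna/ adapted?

Substitution: /j/ → /ʃ/, giving /ʃθfogθna/.
Syllabifying with onset maximization leaves /ʃ/, /θ/, /g/, /θ/ stranded (only a nasal (/m/, /n/, or /ŋ/) is licensed in coda position; onsets are limited to one consonant).
Inserting the epenthetic vowel yields /ʃ/ → /ʃo/, /θ/ → /θo/, /g/ → /go/, /θ/ → /θo/.

ʃoθofogoθona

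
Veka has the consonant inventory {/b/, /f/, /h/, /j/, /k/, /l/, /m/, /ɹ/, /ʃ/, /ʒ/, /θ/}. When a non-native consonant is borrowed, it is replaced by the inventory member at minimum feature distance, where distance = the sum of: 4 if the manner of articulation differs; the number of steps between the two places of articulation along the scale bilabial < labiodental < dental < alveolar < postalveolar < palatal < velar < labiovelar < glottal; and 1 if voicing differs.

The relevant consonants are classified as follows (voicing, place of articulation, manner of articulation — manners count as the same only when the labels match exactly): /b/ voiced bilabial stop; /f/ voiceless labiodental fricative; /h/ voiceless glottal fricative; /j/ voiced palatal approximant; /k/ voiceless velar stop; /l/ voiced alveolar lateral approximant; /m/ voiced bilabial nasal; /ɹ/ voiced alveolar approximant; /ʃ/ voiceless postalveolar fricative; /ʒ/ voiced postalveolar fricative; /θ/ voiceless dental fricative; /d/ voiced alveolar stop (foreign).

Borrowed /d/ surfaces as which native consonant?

b

/b/ is closest: same manner (stop), place distance 3 (alveolar→bilabial), same voicing; total 3. Next closest is /k/ at distance 4.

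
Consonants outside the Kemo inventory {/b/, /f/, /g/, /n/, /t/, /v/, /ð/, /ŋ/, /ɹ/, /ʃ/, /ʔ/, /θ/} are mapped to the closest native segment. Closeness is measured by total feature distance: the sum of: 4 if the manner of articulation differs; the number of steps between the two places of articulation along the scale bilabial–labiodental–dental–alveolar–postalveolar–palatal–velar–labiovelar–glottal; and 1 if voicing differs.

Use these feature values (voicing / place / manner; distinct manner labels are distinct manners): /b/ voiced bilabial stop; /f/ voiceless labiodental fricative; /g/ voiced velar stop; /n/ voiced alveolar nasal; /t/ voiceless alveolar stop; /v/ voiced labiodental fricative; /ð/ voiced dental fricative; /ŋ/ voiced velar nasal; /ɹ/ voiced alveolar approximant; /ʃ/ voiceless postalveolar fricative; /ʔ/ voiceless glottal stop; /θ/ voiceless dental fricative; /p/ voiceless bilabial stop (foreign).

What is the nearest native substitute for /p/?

b

/b/ is closest: same manner (stop), place distance 0 (bilabial→bilabial), voicing differs (+1); total 1. Next closest is /t/ at distance 3.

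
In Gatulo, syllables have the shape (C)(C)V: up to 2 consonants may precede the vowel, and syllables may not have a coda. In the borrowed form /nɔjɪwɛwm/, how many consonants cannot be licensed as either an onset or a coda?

2

Syllabifying with onset maximization leaves /w/, /m/ stranded (no codas are permitted; onsets may contain at most 2 consonants).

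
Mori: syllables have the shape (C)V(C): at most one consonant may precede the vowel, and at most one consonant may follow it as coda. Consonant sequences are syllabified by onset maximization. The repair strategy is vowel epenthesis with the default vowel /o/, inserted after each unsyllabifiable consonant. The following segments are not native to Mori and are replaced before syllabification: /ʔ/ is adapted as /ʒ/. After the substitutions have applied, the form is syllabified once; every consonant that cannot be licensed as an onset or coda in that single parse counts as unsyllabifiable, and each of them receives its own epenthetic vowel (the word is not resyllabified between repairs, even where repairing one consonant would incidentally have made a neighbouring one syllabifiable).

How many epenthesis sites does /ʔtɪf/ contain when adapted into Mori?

After substitution the input is /ʒtɪf/.
The unsyllabifiable consonants are /ʒ/; each receives one epenthetic vowel.

1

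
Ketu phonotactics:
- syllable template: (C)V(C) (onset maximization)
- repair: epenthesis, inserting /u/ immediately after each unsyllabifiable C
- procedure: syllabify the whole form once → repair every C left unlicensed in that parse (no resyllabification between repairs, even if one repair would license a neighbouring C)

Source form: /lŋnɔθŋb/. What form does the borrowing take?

Syllabifying with onset maximization leaves /l/, /ŋ/, /ŋ/, /b/ stranded (at most one coda consonant is licensed; onsets are limited to one consonant).
Epenthesis after each stranded consonant: /l/ → /lu/, /ŋ/ → /ŋu/, /ŋ/ → /ŋu/, /b/ → /bu/.

luŋunɔθŋubu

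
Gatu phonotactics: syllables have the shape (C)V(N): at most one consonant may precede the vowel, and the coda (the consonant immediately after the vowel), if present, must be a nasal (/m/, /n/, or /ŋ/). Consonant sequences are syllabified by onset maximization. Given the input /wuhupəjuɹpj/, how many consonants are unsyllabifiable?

3

Syllabifying with onset maximization leaves /ɹ/, /p/, /j/ stranded (only a nasal (/m/, /n/, or /ŋ/) is licensed in coda position; onsets are limited to one consonant).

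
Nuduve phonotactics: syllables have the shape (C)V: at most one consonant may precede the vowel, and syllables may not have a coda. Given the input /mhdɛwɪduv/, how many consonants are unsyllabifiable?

Under (C)V, the unsyllabifiable consonants are /m/, /h/, /v/ (no codas are permitted; onsets are limited to one consonant).

3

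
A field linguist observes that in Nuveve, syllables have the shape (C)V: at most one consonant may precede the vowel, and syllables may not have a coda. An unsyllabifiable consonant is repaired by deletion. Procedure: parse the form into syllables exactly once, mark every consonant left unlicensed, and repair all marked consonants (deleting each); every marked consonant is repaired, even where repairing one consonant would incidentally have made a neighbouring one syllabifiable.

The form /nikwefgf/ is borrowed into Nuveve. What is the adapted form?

Syllabifying with onset maximization leaves /k/, /f/, /g/, /f/ stranded (no codas are permitted; onsets are limited to one consonant).
Each unlicensed consonant is deleted: /k/, /f/, /g/, /f/.

niwe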